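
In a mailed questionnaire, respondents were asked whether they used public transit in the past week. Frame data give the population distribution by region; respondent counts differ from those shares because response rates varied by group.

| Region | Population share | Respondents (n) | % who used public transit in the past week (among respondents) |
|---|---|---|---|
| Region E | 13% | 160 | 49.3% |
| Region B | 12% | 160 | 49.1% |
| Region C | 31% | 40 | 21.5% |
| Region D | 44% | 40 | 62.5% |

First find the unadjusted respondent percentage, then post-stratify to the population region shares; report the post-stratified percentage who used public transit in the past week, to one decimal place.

Naive respondent-only estimate (weights = respondent counts):
  (160/400)×49.3 + (160/400)×49.1 + (40/400)×21.5 + (40/400)×62.5 = 47.76%
Reweighting by population region shares:
  0.13×49.3 + 0.12×49.1 + 0.31×21.5 + 0.44×62.5 = 46.466%

46.5%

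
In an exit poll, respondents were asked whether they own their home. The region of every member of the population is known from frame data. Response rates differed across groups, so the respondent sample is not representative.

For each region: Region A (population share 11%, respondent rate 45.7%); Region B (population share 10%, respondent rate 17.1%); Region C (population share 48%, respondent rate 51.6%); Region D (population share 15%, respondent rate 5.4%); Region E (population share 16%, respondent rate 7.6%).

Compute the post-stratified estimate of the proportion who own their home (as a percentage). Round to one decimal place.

33.5%

Post-stratification weights by population share, not respondent share:
  Region A: 0.11 × 45.7 = 5.027
  Region B: 0.1 × 17.1 = 1.71
  Region C: 0.48 × 51.6 = 24.768
  Region D: 0.15 × 5.4 = 0.81
  Region E: 0.16 × 7.6 = 1.216
Post-stratified estimate = 33.531 → 33.5%.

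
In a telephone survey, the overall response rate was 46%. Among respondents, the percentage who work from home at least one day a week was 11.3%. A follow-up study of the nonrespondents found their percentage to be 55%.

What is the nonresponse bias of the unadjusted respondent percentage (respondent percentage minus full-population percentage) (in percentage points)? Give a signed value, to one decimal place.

Nonresponse fraction = 1 − 0.46 = 0.54.
Bias = (nonresponse fraction) × (respondent percentage − nonrespondent percentage)
     = 0.54 × (11.3 − 55) = 0.54 × -43.7 = -23.598.

-23.6 percentage points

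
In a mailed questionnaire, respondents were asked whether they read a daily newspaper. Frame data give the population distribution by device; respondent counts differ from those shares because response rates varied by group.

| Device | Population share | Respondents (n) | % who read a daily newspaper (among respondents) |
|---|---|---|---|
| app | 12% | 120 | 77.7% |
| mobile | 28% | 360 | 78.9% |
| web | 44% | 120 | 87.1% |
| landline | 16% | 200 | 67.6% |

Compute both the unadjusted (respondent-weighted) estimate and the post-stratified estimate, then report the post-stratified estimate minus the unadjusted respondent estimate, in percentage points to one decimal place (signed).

Naive respondent-only estimate (weights = respondent counts):
  (120/800)×77.7 + (360/800)×78.9 + (120/800)×87.1 + (200/800)×67.6 = 77.125%
Reweighting by population device shares:
  0.12×77.7 + 0.28×78.9 + 0.44×87.1 + 0.16×67.6 = 80.556%
Difference = 80.556 − 77.125 = 3.431 pp.

+3.4 percentage points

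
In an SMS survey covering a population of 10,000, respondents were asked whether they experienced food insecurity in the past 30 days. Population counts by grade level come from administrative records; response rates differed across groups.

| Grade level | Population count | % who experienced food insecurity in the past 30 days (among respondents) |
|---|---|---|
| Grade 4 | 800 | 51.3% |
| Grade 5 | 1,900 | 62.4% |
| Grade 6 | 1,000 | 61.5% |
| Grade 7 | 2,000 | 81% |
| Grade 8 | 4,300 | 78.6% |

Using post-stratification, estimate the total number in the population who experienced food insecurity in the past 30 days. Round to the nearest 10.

Each cell contributes its population count × the respondent rate:
  Grade 4: 800 × 51.3% = 410.4
  Grade 5: 1,900 × 62.4% = 1185.6
  Grade 6: 1,000 × 61.5% = 615
  Grade 7: 2,000 × 81% = 1620
  Grade 8: 4,300 × 78.6% = 3379.8
Estimated total = 7210.8 → 7,210.

7,210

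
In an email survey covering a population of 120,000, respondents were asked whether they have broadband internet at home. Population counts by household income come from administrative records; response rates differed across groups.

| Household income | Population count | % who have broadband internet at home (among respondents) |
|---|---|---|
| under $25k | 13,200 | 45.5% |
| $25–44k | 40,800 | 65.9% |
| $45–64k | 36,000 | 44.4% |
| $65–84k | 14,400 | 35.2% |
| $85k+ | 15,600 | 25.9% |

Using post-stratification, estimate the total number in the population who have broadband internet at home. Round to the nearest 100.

Each cell contributes its population count × the respondent rate:
  under $25k: 13,200 × 45.5% = 6006
  $25–44k: 40,800 × 65.9% = 26887.2
  $45–64k: 36,000 × 44.4% = 15,984
  $65–84k: 14,400 × 35.2% = 5068.8
  $85k+: 15,600 × 25.9% = 4040.4
Estimated total = 57986.4 → 58,000.

58,000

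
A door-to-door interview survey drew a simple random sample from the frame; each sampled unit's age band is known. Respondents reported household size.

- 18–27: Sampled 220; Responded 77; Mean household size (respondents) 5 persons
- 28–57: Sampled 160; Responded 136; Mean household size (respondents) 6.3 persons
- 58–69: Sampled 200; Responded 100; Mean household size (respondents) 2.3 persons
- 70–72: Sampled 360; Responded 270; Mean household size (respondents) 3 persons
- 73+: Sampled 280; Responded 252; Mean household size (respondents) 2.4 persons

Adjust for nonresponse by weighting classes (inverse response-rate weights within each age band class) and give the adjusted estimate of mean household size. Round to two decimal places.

Class response rates: 18–27 77/220 = 35%, 28–57 136/160 = 85%, 58–69 100/200 = 50%, 70–72 270/360 = 75%, 73+ 252/280 = 90%.
Each respondent's weight = sampled/responded in their class; summing within a class gives n_sampled, so:
  18–27: 220 × 5 = 1100
  28–57: 160 × 6.3 = 1008
  58–69: 200 × 2.3 = 460
  70–72: 360 × 3 = 1080
  73+: 280 × 2.4 = 672
Adjusted estimate = 4320 / 1,220 = 3.54098 → 3.54.

3.54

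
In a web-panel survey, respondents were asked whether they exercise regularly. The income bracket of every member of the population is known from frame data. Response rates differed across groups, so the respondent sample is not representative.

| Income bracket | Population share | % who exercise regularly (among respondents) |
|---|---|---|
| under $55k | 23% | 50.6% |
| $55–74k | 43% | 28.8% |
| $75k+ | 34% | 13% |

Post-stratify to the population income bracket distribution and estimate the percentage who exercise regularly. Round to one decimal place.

28.4%

Each cell contributes population-share × respondent value:
  under $55k: 0.23 × 50.6 = 11.638
  $55–74k: 0.43 × 28.8 = 12.384
  $75k+: 0.34 × 13 = 4.42
Post-stratified estimate = 28.442 → 28.4%.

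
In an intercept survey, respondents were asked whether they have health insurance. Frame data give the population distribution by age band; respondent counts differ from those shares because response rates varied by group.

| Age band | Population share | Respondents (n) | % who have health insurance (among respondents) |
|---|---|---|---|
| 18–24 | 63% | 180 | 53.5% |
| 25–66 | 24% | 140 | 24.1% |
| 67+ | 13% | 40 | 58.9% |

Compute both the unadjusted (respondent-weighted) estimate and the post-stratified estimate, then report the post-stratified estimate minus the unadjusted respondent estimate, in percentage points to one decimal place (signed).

Without adjustment, the pooled respondent share is:
  (180/360)×53.5 + (140/360)×24.1 + (40/360)×58.9 = 42.6667%
Post-stratifying to population shares instead:
  0.63×53.5 + 0.24×24.1 + 0.13×58.9 = 47.146%
Difference = 47.146 − 42.6667 = 4.4793 pp.

+4.5 percentage points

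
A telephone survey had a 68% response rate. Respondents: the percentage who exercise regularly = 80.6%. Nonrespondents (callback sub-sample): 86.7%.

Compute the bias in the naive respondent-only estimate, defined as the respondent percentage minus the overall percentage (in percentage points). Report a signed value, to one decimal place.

-2.0 percentage points

Nonresponse fraction = 1 − 0.68 = 0.32.
Bias = (nonresponse fraction) × (respondent percentage − nonrespondent percentage)
     = 0.32 × (80.6 − 86.7) = 0.32 × -6.1 = -1.952.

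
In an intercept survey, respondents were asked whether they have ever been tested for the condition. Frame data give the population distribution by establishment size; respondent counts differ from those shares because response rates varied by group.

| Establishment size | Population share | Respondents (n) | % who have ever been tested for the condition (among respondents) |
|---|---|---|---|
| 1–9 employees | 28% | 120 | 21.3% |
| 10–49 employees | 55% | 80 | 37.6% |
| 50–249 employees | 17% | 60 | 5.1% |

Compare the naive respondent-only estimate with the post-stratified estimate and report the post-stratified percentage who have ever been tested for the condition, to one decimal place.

Unadjusted (pooled respondent) estimate weights by respondent counts:
  (120/260)×21.3 + (80/260)×37.6 + (60/260)×5.1 = 22.5769%
Post-stratified estimate weights by population shares:
  0.28×21.3 + 0.55×37.6 + 0.17×5.1 = 27.511%

27.5%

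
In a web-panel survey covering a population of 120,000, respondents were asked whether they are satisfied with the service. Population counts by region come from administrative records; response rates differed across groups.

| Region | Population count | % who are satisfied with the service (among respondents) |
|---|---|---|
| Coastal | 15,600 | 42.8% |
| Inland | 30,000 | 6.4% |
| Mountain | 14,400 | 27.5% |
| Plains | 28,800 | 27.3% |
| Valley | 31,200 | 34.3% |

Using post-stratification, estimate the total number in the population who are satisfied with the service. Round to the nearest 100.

Estimated count per cell = population count × respondent percentage:
  Coastal: 15,600 × 42.8% = 6676.8
  Inland: 30,000 × 6.4% = 1920
  Mountain: 14,400 × 27.5% = 3960
  Plains: 28,800 × 27.3% = 7862.4
  Valley: 31,200 × 34.3% = 10701.6
Estimated total = 31120.8 → 31,100.

31,100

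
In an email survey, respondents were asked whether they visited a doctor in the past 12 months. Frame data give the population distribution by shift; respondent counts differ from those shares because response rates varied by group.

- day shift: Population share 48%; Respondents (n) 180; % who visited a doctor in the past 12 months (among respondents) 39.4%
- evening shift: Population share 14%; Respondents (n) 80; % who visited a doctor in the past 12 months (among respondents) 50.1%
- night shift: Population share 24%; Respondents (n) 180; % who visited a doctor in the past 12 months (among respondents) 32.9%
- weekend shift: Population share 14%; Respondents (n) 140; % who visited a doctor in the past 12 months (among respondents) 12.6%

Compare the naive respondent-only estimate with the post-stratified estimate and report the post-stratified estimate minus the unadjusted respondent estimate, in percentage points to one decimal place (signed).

Without adjustment, the pooled respondent share is:
  (180/580)×39.4 + (80/580)×50.1 + (180/580)×32.9 + (140/580)×12.6 = 32.3897%
Post-stratifying to population shares instead:
  0.48×39.4 + 0.14×50.1 + 0.24×32.9 + 0.14×12.6 = 35.586%
Difference = 35.586 − 32.3897 = 3.1963 pp.

+3.2 percentage points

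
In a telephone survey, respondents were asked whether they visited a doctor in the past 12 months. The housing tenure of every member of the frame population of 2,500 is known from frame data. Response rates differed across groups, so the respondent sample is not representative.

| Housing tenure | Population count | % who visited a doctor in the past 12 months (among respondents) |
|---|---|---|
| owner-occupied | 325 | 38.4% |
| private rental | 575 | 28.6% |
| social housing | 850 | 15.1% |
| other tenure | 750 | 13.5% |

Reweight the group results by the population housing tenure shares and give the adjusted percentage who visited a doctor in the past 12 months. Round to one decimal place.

Each cell contributes population-share × respondent value:
  owner-occupied: (325/2,500) × 38.4 = 4.992
  private rental: (575/2,500) × 28.6 = 6.578
  social housing: (850/2,500) × 15.1 = 5.134
  other tenure: (750/2,500) × 13.5 = 4.05
Post-stratified estimate = 20.754 → 20.8%.

20.8%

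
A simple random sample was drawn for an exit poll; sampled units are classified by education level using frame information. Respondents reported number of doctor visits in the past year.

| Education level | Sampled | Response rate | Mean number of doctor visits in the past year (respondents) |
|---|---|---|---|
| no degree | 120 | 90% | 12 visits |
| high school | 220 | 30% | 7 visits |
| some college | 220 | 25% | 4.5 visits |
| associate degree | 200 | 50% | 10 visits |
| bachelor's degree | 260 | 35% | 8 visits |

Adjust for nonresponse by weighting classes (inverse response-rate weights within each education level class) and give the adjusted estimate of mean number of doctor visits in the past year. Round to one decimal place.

Weighting each respondent by the inverse class response rate inflates each class back to its sampled size, so the class weight is n_sampled:
  no degree: 120 × 12 = 1440
  high school: 220 × 7 = 1540
  some college: 220 × 4.5 = 990
  associate degree: 200 × 10 = 2000
  bachelor's degree: 260 × 8 = 2080
Adjusted estimate = 8050 / 1,020 = 7.89216 → 7.9.

7.9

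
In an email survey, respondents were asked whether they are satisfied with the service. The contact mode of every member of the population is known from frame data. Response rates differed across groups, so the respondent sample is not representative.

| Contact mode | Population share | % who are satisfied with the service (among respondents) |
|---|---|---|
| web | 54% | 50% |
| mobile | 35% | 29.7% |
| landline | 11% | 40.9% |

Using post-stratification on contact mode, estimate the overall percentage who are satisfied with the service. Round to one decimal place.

Weight each group's respondent value by its population share:
  web: 0.54 × 50 = 27
  mobile: 0.35 × 29.7 = 10.395
  landline: 0.11 × 40.9 = 4.499
Post-stratified estimate = 41.894 → 41.9%.

41.9%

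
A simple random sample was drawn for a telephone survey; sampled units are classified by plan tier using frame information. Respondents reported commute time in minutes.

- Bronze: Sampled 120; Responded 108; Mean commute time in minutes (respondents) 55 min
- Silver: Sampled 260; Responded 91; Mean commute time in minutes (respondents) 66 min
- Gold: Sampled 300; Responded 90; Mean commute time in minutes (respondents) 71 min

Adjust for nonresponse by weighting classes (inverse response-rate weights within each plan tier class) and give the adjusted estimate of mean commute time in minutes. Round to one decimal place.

Class response rates: Bronze 108/120 = 90%, Silver 91/260 = 35%, Gold 90/300 = 30%.
With weight = n_sampled/n_responded per class, the weighted class total is n_sampled:
  Bronze: 120 × 55 = 6600
  Silver: 260 × 66 = 17,160
  Gold: 300 × 71 = 21,300
Adjusted estimate = 45,060 / 680 = 66.2647 → 66.3.

66.3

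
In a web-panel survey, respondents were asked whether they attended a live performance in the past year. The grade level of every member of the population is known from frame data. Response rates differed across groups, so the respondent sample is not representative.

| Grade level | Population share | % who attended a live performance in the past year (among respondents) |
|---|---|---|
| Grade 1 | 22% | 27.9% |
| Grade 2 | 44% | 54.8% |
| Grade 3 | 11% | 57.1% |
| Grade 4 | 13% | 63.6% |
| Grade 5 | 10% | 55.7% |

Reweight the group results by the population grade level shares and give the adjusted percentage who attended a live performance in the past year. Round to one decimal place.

50.4%

Each cell contributes population-share × respondent value:
  Grade 1: 0.22 × 27.9 = 6.138
  Grade 2: 0.44 × 54.8 = 24.112
  Grade 3: 0.11 × 57.1 = 6.281
  Grade 4: 0.13 × 63.6 = 8.268
  Grade 5: 0.1 × 55.7 = 5.57
Post-stratified estimate = 50.369 → 50.4%.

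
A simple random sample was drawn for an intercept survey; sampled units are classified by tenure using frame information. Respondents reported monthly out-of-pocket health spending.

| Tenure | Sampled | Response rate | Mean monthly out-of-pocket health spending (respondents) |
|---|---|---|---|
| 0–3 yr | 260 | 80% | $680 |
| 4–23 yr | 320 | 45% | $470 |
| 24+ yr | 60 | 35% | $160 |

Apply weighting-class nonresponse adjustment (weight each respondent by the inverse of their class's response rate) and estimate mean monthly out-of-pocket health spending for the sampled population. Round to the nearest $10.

Each respondent's weight = sampled/responded in their class; summing within a class gives n_sampled, so:
  0–3 yr: 260 × 680 = 176,800
  4–23 yr: 320 × 470 = 150,400
  24+ yr: 60 × 160 = 9600
Adjusted estimate = 336,800 / 640 = 526.25 → $530.

$530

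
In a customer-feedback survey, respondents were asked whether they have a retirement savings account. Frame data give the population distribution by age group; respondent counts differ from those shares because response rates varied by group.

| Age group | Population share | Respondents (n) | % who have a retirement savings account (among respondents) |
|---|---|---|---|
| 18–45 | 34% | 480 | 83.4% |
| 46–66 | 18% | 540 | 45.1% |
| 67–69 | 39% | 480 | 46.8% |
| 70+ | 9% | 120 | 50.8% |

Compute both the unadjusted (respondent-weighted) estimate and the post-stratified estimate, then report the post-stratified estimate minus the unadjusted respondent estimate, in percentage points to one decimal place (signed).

+1.9 percentage points

Unadjusted (pooled respondent) estimate weights by respondent counts:
  (480/1620)×83.4 + (540/1620)×45.1 + (480/1620)×46.8 + (120/1620)×50.8 = 57.3741%
Reweighting by population age group shares:
  0.34×83.4 + 0.18×45.1 + 0.39×46.8 + 0.09×50.8 = 59.298%
Difference = 59.298 − 57.3741 = 1.9239 pp.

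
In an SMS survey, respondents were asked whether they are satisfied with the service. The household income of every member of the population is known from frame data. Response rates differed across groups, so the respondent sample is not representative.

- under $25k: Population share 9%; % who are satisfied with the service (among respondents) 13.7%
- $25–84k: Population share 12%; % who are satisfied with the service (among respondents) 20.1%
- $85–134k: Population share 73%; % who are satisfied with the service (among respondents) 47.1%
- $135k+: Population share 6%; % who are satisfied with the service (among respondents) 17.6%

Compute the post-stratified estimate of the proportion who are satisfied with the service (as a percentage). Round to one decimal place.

39.1%

Post-stratification weights by population share, not respondent share:
  under $25k: 0.09 × 13.7 = 1.233
  $25–84k: 0.12 × 20.1 = 2.412
  $85–134k: 0.73 × 47.1 = 34.383
  $135k+: 0.06 × 17.6 = 1.056
Post-stratified estimate = 39.084 → 39.1%.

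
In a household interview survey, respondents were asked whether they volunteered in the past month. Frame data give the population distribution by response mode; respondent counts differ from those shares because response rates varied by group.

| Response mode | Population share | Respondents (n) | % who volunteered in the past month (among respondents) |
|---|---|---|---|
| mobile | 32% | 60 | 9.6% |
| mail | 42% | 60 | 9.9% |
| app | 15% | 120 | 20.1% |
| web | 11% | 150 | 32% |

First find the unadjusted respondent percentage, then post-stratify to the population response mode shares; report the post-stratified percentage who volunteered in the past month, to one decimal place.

13.8%

Without adjustment, the pooled respondent share is:
  (60/390)×9.6 + (60/390)×9.9 + (120/390)×20.1 + (150/390)×32 = 21.4923%
Post-stratified estimate weights by population shares:
  0.32×9.6 + 0.42×9.9 + 0.15×20.1 + 0.11×32 = 13.765%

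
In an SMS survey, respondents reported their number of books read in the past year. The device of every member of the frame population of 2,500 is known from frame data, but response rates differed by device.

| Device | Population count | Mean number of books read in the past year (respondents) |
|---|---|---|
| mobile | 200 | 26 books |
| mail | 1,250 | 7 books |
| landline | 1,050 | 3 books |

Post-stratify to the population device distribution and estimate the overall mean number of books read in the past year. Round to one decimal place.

Weight each group's respondent value by its population share:
  mobile: (200/2,500) × 26 = 2.08
  mail: (1,250/2,500) × 7 = 3.5
  landline: (1,050/2,500) × 3 = 1.26
Post-stratified estimate = 6.84 → 6.8.

6.8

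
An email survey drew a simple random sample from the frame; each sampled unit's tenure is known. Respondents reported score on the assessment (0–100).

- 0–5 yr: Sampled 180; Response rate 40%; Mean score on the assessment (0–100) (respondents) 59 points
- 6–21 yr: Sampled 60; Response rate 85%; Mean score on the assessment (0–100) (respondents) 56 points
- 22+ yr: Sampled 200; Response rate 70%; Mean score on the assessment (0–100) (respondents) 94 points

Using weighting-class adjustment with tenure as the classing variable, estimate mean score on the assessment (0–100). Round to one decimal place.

74.5

With weight = n_sampled/n_responded per class, the weighted class total is n_sampled:
  0–5 yr: 180 × 59 = 10,620
  6–21 yr: 60 × 56 = 3360
  22+ yr: 200 × 94 = 18,800
Adjusted estimate = 32,780 / 440 = 74.5 → 74.5.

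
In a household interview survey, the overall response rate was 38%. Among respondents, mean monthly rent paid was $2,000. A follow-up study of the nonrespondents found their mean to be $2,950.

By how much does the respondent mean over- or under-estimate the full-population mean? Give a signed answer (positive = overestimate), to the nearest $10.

Nonresponse fraction = 1 − 0.38 = 0.62.
Bias = (nonresponse fraction) × (respondent mean − nonrespondent mean)
     = 0.62 × (2000 − 2950) = 0.62 × -950 = -589.

-$590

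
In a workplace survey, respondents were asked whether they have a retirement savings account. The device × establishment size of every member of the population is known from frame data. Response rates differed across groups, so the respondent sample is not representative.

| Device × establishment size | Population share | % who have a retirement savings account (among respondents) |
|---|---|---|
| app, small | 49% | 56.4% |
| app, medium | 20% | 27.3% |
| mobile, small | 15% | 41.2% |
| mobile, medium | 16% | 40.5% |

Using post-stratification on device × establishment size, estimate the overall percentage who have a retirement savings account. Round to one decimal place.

45.8%

Post-stratification weights by population share, not respondent share:
  app, small: 0.49 × 56.4 = 27.636
  app, medium: 0.2 × 27.3 = 5.46
  mobile, small: 0.15 × 41.2 = 6.18
  mobile, medium: 0.16 × 40.5 = 6.48
Post-stratified estimate = 45.756 → 45.8%.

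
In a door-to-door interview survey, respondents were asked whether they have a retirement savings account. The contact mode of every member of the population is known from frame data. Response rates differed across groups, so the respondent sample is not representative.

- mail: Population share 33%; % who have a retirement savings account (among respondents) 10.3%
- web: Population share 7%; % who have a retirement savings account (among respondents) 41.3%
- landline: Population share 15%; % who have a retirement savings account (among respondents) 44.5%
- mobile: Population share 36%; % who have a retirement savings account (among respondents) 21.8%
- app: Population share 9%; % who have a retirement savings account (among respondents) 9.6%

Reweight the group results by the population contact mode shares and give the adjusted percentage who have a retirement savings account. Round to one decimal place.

21.7%

Each cell contributes population-share × respondent value:
  mail: 0.33 × 10.3 = 3.399
  web: 0.07 × 41.3 = 2.891
  landline: 0.15 × 44.5 = 6.675
  mobile: 0.36 × 21.8 = 7.848
  app: 0.09 × 9.6 = 0.864
Post-stratified estimate = 21.677 → 21.7%.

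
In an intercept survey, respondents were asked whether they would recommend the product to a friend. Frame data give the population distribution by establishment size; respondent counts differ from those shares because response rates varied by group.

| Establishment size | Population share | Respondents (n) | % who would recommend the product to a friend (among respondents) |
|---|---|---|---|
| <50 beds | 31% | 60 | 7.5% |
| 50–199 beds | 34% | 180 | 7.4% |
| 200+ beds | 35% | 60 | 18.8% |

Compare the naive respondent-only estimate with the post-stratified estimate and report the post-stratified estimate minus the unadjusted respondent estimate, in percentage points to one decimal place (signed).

Unadjusted (pooled respondent) estimate weights by respondent counts:
  (60/300)×7.5 + (180/300)×7.4 + (60/300)×18.8 = 9.7%
Post-stratifying to population shares instead:
  0.31×7.5 + 0.34×7.4 + 0.35×18.8 = 11.421%
Difference = 11.421 − 9.7 = 1.721 pp.

+1.7 percentage points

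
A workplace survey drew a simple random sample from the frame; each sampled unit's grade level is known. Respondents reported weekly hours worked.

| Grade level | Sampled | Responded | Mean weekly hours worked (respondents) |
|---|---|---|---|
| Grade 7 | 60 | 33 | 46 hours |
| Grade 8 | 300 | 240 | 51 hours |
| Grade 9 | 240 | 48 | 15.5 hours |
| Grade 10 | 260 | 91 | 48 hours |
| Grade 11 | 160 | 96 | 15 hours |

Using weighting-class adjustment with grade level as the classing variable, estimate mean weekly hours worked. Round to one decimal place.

35.9

Class response rates: Grade 7 33/60 = 55%, Grade 8 240/300 = 80%, Grade 9 48/240 = 20%, Grade 10 91/260 = 35%, Grade 11 96/160 = 60%.
With weight = n_sampled/n_responded per class, the weighted class total is n_sampled:
  Grade 7: 60 × 46 = 2760
  Grade 8: 300 × 51 = 15,300
  Grade 9: 240 × 15.5 = 3720
  Grade 10: 260 × 48 = 12,480
  Grade 11: 160 × 15 = 2400
Adjusted estimate = 36,660 / 1,020 = 35.9412 → 35.9.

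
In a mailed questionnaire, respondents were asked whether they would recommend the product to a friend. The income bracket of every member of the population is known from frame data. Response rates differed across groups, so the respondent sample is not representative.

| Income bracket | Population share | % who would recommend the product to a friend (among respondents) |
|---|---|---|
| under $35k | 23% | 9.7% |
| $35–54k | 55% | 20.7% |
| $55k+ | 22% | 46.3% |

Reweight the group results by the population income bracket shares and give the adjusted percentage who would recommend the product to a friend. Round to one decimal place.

23.8%

Each cell contributes population-share × respondent value:
  under $35k: 0.23 × 9.7 = 2.231
  $35–54k: 0.55 × 20.7 = 11.385
  $55k+: 0.22 × 46.3 = 10.186
Post-stratified estimate = 23.802 → 23.8%.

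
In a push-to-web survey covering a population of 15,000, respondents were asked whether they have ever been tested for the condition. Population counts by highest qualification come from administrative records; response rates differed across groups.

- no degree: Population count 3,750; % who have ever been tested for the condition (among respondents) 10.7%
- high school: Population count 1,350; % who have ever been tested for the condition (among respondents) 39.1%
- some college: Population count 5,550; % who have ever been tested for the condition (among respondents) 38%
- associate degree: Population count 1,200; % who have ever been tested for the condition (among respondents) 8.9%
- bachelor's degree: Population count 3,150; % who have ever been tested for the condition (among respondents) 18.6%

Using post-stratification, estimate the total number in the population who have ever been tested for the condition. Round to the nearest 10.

Estimated count per cell = population count × respondent percentage:
  no degree: 3,750 × 10.7% = 401.25
  high school: 1,350 × 39.1% = 527.85
  some college: 5,550 × 38% = 2109
  associate degree: 1,200 × 8.9% = 106.8
  bachelor's degree: 3,150 × 18.6% = 585.9
Estimated total = 3730.8 → 3,730.

3,730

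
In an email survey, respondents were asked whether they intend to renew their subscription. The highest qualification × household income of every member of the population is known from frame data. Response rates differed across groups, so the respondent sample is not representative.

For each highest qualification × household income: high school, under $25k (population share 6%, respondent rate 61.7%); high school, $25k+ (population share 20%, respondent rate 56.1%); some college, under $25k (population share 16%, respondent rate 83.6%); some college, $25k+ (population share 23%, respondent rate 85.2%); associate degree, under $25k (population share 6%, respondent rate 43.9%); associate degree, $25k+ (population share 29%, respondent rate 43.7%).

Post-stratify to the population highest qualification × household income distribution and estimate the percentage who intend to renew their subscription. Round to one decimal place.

Weight each group's respondent value by its population share:
  high school, under $25k: 0.06 × 61.7 = 3.702
  high school, $25k+: 0.2 × 56.1 = 11.22
  some college, under $25k: 0.16 × 83.6 = 13.376
  some college, $25k+: 0.23 × 85.2 = 19.596
  associate degree, under $25k: 0.06 × 43.9 = 2.634
  associate degree, $25k+: 0.29 × 43.7 = 12.673
Post-stratified estimate = 63.201 → 63.2%.

63.2%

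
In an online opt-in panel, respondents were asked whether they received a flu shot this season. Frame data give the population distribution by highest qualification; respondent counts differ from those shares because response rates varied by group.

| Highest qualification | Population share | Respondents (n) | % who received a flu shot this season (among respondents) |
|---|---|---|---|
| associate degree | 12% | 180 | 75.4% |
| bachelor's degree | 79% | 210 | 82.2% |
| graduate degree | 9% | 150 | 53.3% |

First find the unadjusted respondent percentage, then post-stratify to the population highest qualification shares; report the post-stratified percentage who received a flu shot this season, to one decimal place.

Unadjusted (pooled respondent) estimate weights by respondent counts:
  (180/540)×75.4 + (210/540)×82.2 + (150/540)×53.3 = 71.9056%
Post-stratified estimate weights by population shares:
  0.12×75.4 + 0.79×82.2 + 0.09×53.3 = 78.783%

78.8%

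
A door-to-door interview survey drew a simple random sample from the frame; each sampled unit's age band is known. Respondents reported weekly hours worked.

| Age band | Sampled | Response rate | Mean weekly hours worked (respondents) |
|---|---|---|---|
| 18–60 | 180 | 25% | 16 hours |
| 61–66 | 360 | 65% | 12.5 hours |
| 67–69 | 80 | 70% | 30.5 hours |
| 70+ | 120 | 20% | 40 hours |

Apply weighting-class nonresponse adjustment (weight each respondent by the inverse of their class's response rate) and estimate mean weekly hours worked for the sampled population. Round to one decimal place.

19.8

Each respondent's weight = sampled/responded in their class; summing within a class gives n_sampled, so:
  18–60: 180 × 16 = 2880
  61–66: 360 × 12.5 = 4500
  67–69: 80 × 30.5 = 2440
  70+: 120 × 40 = 4800
Adjusted estimate = 14,620 / 740 = 19.7568 → 19.8.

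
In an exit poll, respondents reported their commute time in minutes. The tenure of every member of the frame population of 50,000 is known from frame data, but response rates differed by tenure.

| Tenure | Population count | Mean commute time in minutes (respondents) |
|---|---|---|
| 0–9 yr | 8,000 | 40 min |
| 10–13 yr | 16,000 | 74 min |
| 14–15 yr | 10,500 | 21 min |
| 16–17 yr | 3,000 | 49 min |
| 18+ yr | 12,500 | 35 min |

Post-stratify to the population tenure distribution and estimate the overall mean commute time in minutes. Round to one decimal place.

Post-stratification weights by population share, not respondent share:
  0–9 yr: (8,000/50,000) × 40 = 6.4
  10–13 yr: (16,000/50,000) × 74 = 23.68
  14–15 yr: (10,500/50,000) × 21 = 4.41
  16–17 yr: (3,000/50,000) × 49 = 2.94
  18+ yr: (12,500/50,000) × 35 = 8.75
Post-stratified estimate = 46.18 → 46.2.

46.2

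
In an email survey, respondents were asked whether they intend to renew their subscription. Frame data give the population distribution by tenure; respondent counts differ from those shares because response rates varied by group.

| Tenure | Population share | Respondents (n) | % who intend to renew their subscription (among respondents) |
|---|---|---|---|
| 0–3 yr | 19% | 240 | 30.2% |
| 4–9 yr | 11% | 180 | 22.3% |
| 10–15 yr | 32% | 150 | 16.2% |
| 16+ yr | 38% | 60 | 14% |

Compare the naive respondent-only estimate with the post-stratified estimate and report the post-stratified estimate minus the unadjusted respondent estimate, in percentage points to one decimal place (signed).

Naive respondent-only estimate (weights = respondent counts):
  (240/630)×30.2 + (180/630)×22.3 + (150/630)×16.2 + (60/630)×14 = 23.0667%
Post-stratifying to population shares instead:
  0.19×30.2 + 0.11×22.3 + 0.32×16.2 + 0.38×14 = 18.695%
Difference = 18.695 − 23.0667 = -4.3717 pp.

-4.4 percentage points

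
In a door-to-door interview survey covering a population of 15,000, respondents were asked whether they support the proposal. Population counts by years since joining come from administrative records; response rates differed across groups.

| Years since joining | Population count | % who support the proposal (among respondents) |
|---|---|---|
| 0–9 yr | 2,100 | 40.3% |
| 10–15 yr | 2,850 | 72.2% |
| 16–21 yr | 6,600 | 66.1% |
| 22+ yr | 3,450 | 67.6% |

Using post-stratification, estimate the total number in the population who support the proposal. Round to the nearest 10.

9,600

Apply each group's respondent rate to its population count:
  0–9 yr: 2,100 × 40.3% = 846.3
  10–15 yr: 2,850 × 72.2% = 2057.7
  16–21 yr: 6,600 × 66.1% = 4362.6
  22+ yr: 3,450 × 67.6% = 2332.2
Estimated total = 9598.8 → 9,600.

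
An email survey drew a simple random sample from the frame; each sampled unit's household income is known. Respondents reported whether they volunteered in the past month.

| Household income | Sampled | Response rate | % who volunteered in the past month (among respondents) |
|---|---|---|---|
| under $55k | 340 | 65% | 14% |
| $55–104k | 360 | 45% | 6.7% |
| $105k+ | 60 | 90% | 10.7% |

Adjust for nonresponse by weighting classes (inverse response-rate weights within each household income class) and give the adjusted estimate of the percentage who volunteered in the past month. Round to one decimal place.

10.3%

Inverse-response-rate weighting restores each class to its sampled count, so class totals weight by n_sampled:
  under $55k: 340 × 14 = 4760
  $55–104k: 360 × 6.7 = 2412
  $105k+: 60 × 10.7 = 642
Adjusted estimate = 7814 / 760 = 10.2816 → 10.3%.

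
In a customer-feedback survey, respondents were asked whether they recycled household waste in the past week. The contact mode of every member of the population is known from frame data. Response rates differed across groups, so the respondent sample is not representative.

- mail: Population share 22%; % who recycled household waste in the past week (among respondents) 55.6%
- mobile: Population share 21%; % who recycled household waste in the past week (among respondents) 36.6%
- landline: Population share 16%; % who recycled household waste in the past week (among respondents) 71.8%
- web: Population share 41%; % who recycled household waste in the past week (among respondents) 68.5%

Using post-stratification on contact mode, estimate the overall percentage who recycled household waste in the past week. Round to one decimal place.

59.5%

Each cell contributes population-share × respondent value:
  mail: 0.22 × 55.6 = 12.232
  mobile: 0.21 × 36.6 = 7.686
  landline: 0.16 × 71.8 = 11.488
  web: 0.41 × 68.5 = 28.085
Post-stratified estimate = 59.491 → 59.5%.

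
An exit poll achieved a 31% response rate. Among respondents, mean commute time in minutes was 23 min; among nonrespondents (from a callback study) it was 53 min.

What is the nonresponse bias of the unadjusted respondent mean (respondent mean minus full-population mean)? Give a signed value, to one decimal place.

Nonresponse fraction = 1 − 0.31 = 0.69.
Bias = (nonresponse fraction) × (respondent mean − nonrespondent mean)
     = 0.69 × (23 − 53) = 0.69 × -30 = -20.7.

-20.7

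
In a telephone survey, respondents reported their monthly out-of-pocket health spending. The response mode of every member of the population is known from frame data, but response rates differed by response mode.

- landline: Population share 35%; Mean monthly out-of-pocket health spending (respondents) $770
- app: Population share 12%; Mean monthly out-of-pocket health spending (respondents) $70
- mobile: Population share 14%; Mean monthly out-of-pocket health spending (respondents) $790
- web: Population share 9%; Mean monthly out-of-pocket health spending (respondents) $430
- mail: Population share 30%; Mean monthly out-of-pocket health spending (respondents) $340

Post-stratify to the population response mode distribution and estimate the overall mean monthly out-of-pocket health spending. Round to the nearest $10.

Each cell contributes population-share × respondent value:
  landline: 0.35 × 770 = 269.5
  app: 0.12 × 70 = 8.4
  mobile: 0.14 × 790 = 110.6
  web: 0.09 × 430 = 38.7
  mail: 0.3 × 340 = 102
Post-stratified estimate = 529.2 → $530.

$530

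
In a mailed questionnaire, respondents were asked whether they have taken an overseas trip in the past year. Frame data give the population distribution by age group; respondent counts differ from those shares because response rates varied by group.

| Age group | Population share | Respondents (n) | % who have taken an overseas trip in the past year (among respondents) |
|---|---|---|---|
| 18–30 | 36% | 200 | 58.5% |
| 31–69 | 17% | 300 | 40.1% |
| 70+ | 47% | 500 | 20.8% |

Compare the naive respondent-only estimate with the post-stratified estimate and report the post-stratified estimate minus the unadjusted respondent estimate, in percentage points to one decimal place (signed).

+3.5 percentage points

Unadjusted (pooled respondent) estimate weights by respondent counts:
  (200/1000)×58.5 + (300/1000)×40.1 + (500/1000)×20.8 = 34.13%
Post-stratified estimate weights by population shares:
  0.36×58.5 + 0.17×40.1 + 0.47×20.8 = 37.653%
Difference = 37.653 − 34.13 = 3.523 pp.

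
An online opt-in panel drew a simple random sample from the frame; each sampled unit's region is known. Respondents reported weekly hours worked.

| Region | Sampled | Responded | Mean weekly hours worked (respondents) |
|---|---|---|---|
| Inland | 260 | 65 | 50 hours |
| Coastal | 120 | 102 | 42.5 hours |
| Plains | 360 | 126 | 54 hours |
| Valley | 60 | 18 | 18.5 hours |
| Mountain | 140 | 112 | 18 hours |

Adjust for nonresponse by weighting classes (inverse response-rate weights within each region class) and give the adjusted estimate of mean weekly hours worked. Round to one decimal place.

43.8

Response rates by class: Inland 65/260 = 25%, Coastal 102/120 = 85%, Plains 126/360 = 35%, Valley 18/60 = 30%, Mountain 112/140 = 80%.
Weighting each respondent by the inverse class response rate inflates each class back to its sampled size, so the class weight is n_sampled:
  Inland: 260 × 50 = 13,000
  Coastal: 120 × 42.5 = 5100
  Plains: 360 × 54 = 19,440
  Valley: 60 × 18.5 = 1110
  Mountain: 140 × 18 = 2520
Adjusted estimate = 41,170 / 940 = 43.7979 → 43.8.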